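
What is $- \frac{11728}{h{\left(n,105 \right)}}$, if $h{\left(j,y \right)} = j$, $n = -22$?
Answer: $\frac{5864}{11} \approx 533.09$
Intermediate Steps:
$- \frac{11728}{h{\left(n,105 \right)}} = - \frac{11728}{-22} = \left(-11728\right) \left(- \frac{1}{22}\right) = \frac{5864}{11}$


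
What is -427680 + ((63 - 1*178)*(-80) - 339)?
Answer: -418819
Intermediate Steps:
-427680 + ((63 - 1*178)*(-80) - 339) = -427680 + ((63 - 178)*(-80) - 339) = -427680 + (-115*(-80) - 339) = -427680 + (9200 - 339) = -427680 + 8861 = -418819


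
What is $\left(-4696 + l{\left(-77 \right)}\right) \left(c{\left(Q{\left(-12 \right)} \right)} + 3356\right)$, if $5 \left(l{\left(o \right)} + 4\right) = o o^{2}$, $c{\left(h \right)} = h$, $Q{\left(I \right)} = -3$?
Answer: $- \frac{1609550649}{5} \approx -3.2191 \cdot 10^{8}$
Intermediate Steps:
$l{\left(o \right)} = -4 + \frac{o^{3}}{5}$ ($l{\left(o \right)} = -4 + \frac{o o^{2}}{5} = -4 + \frac{o^{3}}{5}$)
$\left(-4696 + l{\left(-77 \right)}\right) \left(c{\left(Q{\left(-12 \right)} \right)} + 3356\right) = \left(-4696 + \left(-4 + \frac{\left(-77\right)^{3}}{5}\right)\right) \left(-3 + 3356\right) = \left(-4696 + \left(-4 + \frac{1}{5} \left(-456533\right)\right)\right) 3353 = \left(-4696 - \frac{456553}{5}\right) 3353 = \left(- \frac{480033}{5}\right) 3353 = - \frac{1609550649}{5}$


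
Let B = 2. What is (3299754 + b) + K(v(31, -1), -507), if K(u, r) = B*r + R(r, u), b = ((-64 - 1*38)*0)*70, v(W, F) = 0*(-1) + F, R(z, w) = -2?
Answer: 3298738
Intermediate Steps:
v(W, F) = F (v(W, F) = 0 + F = F)
b = 0 (b = ((-64 - 38)*0)*70 = -102*0*70 = 0*70 = 0)
K(u, r) = -2 + 2*r (K(u, r) = 2*r - 2 = -2 + 2*r)
(3299754 + b) + K(v(31, -1), -507) = (3299754 + 0) + (-2 + 2*(-507)) = 3299754 + (-2 - 1014) = 3299754 - 1016 = 3298738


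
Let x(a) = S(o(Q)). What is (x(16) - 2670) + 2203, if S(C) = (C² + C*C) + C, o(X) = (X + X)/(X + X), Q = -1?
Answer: -464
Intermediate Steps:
o(X) = 1 (o(X) = (2*X)/((2*X)) = (2*X)*(1/(2*X)) = 1)
S(C) = C + 2*C² (S(C) = (C² + C²) + C = 2*C² + C = C + 2*C²)
x(a) = 3 (x(a) = 1*(1 + 2*1) = 1*(1 + 2) = 1*3 = 3)
(x(16) - 2670) + 2203 = (3 - 2670) + 2203 = -2667 + 2203 = -464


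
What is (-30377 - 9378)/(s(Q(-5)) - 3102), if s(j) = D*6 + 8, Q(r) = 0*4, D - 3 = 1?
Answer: 7951/614 ≈ 12.950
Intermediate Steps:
D = 4 (D = 3 + 1 = 4)
Q(r) = 0
s(j) = 32 (s(j) = 4*6 + 8 = 24 + 8 = 32)
(-30377 - 9378)/(s(Q(-5)) - 3102) = (-30377 - 9378)/(32 - 3102) = -39755/(-3070) = -39755*(-1/3070) = 7951/614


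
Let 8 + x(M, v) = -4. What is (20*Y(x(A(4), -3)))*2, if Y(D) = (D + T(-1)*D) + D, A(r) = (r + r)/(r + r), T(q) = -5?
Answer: 1440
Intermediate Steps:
A(r) = 1 (A(r) = (2*r)/((2*r)) = (2*r)*(1/(2*r)) = 1)
x(M, v) = -12 (x(M, v) = -8 - 4 = -12)
Y(D) = -3*D (Y(D) = (D - 5*D) + D = -4*D + D = -3*D)
(20*Y(x(A(4), -3)))*2 = (20*(-3*(-12)))*2 = (20*36)*2 = 720*2 = 1440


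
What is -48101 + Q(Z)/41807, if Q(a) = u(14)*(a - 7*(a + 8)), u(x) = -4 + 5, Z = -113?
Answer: -2010957885/41807 ≈ -48101.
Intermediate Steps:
u(x) = 1
Q(a) = -56 - 6*a (Q(a) = 1*(a - 7*(a + 8)) = 1*(a - 7*(8 + a)) = 1*(a + (-56 - 7*a)) = 1*(-56 - 6*a) = -56 - 6*a)
-48101 + Q(Z)/41807 = -48101 + (-56 - 6*(-113))/41807 = -48101 + (-56 + 678)*(1/41807) = -48101 + 622*(1/41807) = -48101 + 622/41807 = -2010957885/41807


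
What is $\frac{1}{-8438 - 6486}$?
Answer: $- \frac{1}{14924} \approx -6.7006 \cdot 10^{-5}$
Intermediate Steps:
$\frac{1}{-8438 - 6486} = \frac{1}{-14924} = - \frac{1}{14924}$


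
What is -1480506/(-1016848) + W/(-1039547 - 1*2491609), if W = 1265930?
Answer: 492579907037/448831114536 ≈ 1.0975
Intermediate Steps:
-1480506/(-1016848) + W/(-1039547 - 1*2491609) = -1480506/(-1016848) + 1265930/(-1039547 - 1*2491609) = -1480506*(-1/1016848) + 1265930/(-1039547 - 2491609) = 740253/508424 + 1265930/(-3531156) = 740253/508424 + 1265930*(-1/3531156) = 740253/508424 - 632965/1765578 = 492579907037/448831114536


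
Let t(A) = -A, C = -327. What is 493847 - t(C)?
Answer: 493520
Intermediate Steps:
493847 - t(C) = 493847 - (-1)*(-327) = 493847 - 1*327 = 493847 - 327 = 493520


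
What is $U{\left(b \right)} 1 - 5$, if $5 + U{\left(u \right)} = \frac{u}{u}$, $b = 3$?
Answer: $-9$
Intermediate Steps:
$U{\left(u \right)} = -4$ ($U{\left(u \right)} = -5 + \frac{u}{u} = -5 + 1 = -4$)
$U{\left(b \right)} 1 - 5 = \left(-4\right) 1 - 5 = -4 - 5 = -9$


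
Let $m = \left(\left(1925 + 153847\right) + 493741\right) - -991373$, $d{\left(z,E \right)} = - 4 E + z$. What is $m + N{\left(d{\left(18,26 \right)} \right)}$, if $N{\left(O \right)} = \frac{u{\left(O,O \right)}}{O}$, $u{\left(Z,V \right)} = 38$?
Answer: $\frac{70558079}{43} \approx 1.6409 \cdot 10^{6}$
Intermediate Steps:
$d{\left(z,E \right)} = z - 4 E$
$m = 1640886$ ($m = \left(155772 + 493741\right) + 991373 = 649513 + 991373 = 1640886$)
$N{\left(O \right)} = \frac{38}{O}$
$m + N{\left(d{\left(18,26 \right)} \right)} = 1640886 + \frac{38}{18 - 104} = 1640886 + \frac{38}{-86} = 1640886 + 38 \left(- \frac{1}{86}\right) = 1640886 - \frac{19}{43} = \frac{70558079}{43}$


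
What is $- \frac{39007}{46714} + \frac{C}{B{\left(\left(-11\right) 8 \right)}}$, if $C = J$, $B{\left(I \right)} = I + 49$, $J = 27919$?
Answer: $- \frac{1305729439}{1821846} \approx -716.71$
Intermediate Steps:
$B{\left(I \right)} = 49 + I$
$C = 27919$
$- \frac{39007}{46714} + \frac{C}{B{\left(\left(-11\right) 8 \right)}} = - \frac{39007}{46714} + \frac{27919}{49 - 88} = \left(-39007\right) \frac{1}{46714} + \frac{27919}{49 - 88} = - \frac{39007}{46714} + \frac{27919}{-39} = - \frac{39007}{46714} + 27919 \left(- \frac{1}{39}\right) = - \frac{39007}{46714} - \frac{27919}{39} = - \frac{1305729439}{1821846}$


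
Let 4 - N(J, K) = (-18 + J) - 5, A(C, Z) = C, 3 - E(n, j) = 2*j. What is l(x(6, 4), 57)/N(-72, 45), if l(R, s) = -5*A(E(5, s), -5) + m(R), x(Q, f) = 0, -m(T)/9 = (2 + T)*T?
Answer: 185/33 ≈ 5.6061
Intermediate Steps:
m(T) = -9*T*(2 + T) (m(T) = -9*(2 + T)*T = -9*T*(2 + T))
E(n, j) = 3 - 2*j
N(J, K) = 27 - J (N(J, K) = 4 - ((-18 + J) - 5) = 4 - (-23 + J) = 4 + (23 - J) = 27 - J)
l(R, s) = -15 + 10*s - 9*R*(2 + R) (l(R, s) = -5*(3 - 2*s) - 9*R*(2 + R) = (-15 + 10*s) - 9*R*(2 + R) = -15 + 10*s - 9*R*(2 + R))
l(x(6, 4), 57)/N(-72, 45) = (-15 + 10*57 - 9*0*(2 + 0))/(27 - 1*(-72)) = (-15 + 570 - 9*0*2)/(27 + 72) = (-15 + 570 + 0)/99 = 555*(1/99) = 185/33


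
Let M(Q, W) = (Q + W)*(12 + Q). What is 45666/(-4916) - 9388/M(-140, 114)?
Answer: -12382991/1022528 ≈ -12.110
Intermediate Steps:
M(Q, W) = (12 + Q)*(Q + W)
45666/(-4916) - 9388/M(-140, 114) = 45666/(-4916) - 9388/((-140)² + 12*(-140) + 12*114 - 140*114) = 45666*(-1/4916) - 9388/(19600 - 1680 + 1368 - 15960) = -22833/2458 - 9388/3328 = -22833/2458 - 9388*1/3328 = -22833/2458 - 2347/832 = -12382991/1022528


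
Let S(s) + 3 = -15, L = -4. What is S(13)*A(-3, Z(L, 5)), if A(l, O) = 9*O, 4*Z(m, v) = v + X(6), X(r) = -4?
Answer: -81/2 ≈ -40.500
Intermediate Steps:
Z(m, v) = -1 + v/4 (Z(m, v) = (v - 4)/4 = (-4 + v)/4 = -1 + v/4)
S(s) = -18 (S(s) = -3 - 15 = -18)
S(13)*A(-3, Z(L, 5)) = -162*(-1 + (¼)*5) = -162*(-1 + 5/4) = -162/4 = -18*9/4 = -81/2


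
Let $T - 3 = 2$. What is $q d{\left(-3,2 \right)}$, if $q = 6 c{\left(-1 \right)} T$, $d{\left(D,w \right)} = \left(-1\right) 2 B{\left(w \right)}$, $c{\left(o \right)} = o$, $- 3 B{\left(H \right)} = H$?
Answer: $-40$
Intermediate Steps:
$T = 5$ ($T = 3 + 2 = 5$)
$B{\left(H \right)} = - \frac{H}{3}$
$d{\left(D,w \right)} = \frac{2 w}{3}$ ($d{\left(D,w \right)} = \left(-1\right) 2 \left(- \frac{w}{3}\right) = - 2 \left(- \frac{w}{3}\right) = \frac{2 w}{3}$)
$q = -30$ ($q = 6 \left(-1\right) 5 = \left(-6\right) 5 = -30$)
$q d{\left(-3,2 \right)} = - 30 \cdot \frac{2}{3} \cdot 2 = \left(-30\right) \frac{4}{3} = -40$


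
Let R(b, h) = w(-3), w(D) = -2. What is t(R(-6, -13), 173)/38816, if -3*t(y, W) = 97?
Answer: -97/116448 ≈ -0.00083299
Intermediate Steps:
R(b, h) = -2
t(y, W) = -97/3 (t(y, W) = -⅓*97 = -97/3)
t(R(-6, -13), 173)/38816 = -97/3/38816 = -97/3*1/38816 = -97/116448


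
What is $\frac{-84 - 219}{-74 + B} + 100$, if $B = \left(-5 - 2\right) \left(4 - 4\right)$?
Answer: $\frac{7703}{74} \approx 104.09$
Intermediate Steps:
$B = 0$ ($B = \left(-5 - 2\right) 0 = \left(-7\right) 0 = 0$)
$\frac{-84 - 219}{-74 + B} + 100 = \frac{-84 - 219}{-74 + 0} + 100 = - \frac{303}{-74} + 100 = \left(-303\right) \left(- \frac{1}{74}\right) + 100 = \frac{303}{74} + 100 = \frac{7703}{74}$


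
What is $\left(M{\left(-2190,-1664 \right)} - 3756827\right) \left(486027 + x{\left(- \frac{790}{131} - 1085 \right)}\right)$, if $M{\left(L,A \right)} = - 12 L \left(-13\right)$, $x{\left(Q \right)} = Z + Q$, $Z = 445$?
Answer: $- \frac{260600643037569}{131} \approx -1.9893 \cdot 10^{12}$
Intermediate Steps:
$x{\left(Q \right)} = 445 + Q$
$M{\left(L,A \right)} = 156 L$
$\left(M{\left(-2190,-1664 \right)} - 3756827\right) \left(486027 + x{\left(- \frac{790}{131} - 1085 \right)}\right) = \left(156 \left(-2190\right) - 3756827\right) \left(486027 + \left(445 - \left(1085 + \frac{790}{131}\right)\right)\right) = \left(-341640 - 3756827\right) \left(486027 + \left(445 - \frac{142925}{131}\right)\right) = - 4098467 \left(486027 + \left(445 - \frac{142925}{131}\right)\right) = - 4098467 \left(486027 - \frac{84630}{131}\right) = \left(-4098467\right) \frac{63584907}{131} = - \frac{260600643037569}{131}$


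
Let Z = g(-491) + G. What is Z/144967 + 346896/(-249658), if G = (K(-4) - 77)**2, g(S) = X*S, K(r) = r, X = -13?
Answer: -23528449640/18096085643 ≈ -1.3002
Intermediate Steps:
g(S) = -13*S
G = 6561 (G = (-4 - 77)**2 = (-81)**2 = 6561)
Z = 12944 (Z = -13*(-491) + 6561 = 6383 + 6561 = 12944)
Z/144967 + 346896/(-249658) = 12944/144967 + 346896/(-249658) = 12944*(1/144967) + 346896*(-1/249658) = 12944/144967 - 173448/124829 = -23528449640/18096085643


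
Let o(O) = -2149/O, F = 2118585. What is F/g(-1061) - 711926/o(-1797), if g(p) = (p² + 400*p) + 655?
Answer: -299351706886769/502848808 ≈ -5.9531e+5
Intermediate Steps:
g(p) = 655 + p² + 400*p
F/g(-1061) - 711926/o(-1797) = 2118585/(655 + (-1061)² + 400*(-1061)) - 711926/((-2149/(-1797))) = 2118585/(655 + 1125721 - 424400) - 711926/((-2149*(-1/1797))) = 2118585/701976 - 711926/2149/1797 = 2118585*(1/701976) - 711926*1797/2149 = 706195/233992 - 1279331022/2149 = -299351706886769/502848808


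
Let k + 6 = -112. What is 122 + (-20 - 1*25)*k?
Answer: 5432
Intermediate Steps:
k = -118 (k = -6 - 112 = -118)
122 + (-20 - 1*25)*k = 122 + (-20 - 1*25)*(-118) = 122 + (-20 - 25)*(-118) = 122 - 45*(-118) = 122 + 5310 = 5432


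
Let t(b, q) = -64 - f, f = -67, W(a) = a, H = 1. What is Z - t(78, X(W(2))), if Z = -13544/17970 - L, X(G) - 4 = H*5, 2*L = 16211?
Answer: -145723289/17970 ≈ -8109.3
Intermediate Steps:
L = 16211/2 (L = (½)*16211 = 16211/2 ≈ 8105.5)
X(G) = 9 (X(G) = 4 + 1*5 = 4 + 5 = 9)
t(b, q) = 3 (t(b, q) = -64 - 1*(-67) = -64 + 67 = 3)
Z = -145669379/17970 (Z = -13544/17970 - 1*16211/2 = -13544*1/17970 - 16211/2 = -6772/8985 - 16211/2 = -145669379/17970 ≈ -8106.3)
Z - t(78, X(W(2))) = -145669379/17970 - 1*3 = -145669379/17970 - 3 = -145723289/17970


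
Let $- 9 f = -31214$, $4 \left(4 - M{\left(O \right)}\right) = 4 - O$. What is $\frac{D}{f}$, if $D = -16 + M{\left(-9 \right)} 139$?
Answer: $\frac{3177}{124856} \approx 0.025445$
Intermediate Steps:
$M{\left(O \right)} = 3 + \frac{O}{4}$ ($M{\left(O \right)} = 4 - \frac{4 - O}{4} = 4 + \left(-1 + \frac{O}{4}\right) = 3 + \frac{O}{4}$)
$f = \frac{31214}{9}$ ($f = \left(- \frac{1}{9}\right) \left(-31214\right) = \frac{31214}{9} \approx 3468.2$)
$D = \frac{353}{4}$ ($D = -16 + \left(3 + \frac{1}{4} \left(-9\right)\right) 139 = -16 + \left(3 - \frac{9}{4}\right) 139 = -16 + \frac{3}{4} \cdot 139 = -16 + \frac{417}{4} = \frac{353}{4} \approx 88.25$)
$\frac{D}{f} = \frac{353}{4 \cdot \frac{31214}{9}} = \frac{353}{4} \cdot \frac{9}{31214} = \frac{3177}{124856}$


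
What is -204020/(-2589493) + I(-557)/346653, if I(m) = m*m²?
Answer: -447416176717589/897655516929 ≈ -498.43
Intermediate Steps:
I(m) = m³
-204020/(-2589493) + I(-557)/346653 = -204020/(-2589493) + (-557)³/346653 = -204020*(-1/2589493) - 172808693*1/346653 = 204020/2589493 - 172808693/346653 = -447416176717589/897655516929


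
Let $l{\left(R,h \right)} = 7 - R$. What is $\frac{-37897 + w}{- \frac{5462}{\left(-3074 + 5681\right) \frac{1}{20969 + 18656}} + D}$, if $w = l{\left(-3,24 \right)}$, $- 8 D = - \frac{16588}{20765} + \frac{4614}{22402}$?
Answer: $\frac{183784960292959080}{402716388015962869} \approx 0.45636$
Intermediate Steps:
$D = \frac{137897333}{1860710120}$ ($D = - \frac{- \frac{16588}{20765} + \frac{4614}{22402}}{8} = - \frac{\left(-16588\right) \frac{1}{20765} + 4614 \cdot \frac{1}{22402}}{8} = - \frac{- \frac{16588}{20765} + \frac{2307}{11201}}{8} = \left(- \frac{1}{8}\right) \left(- \frac{137897333}{232588765}\right) = \frac{137897333}{1860710120} \approx 0.07411$)
$w = 10$ ($w = 7 - -3 = 7 + 3 = 10$)
$\frac{-37897 + w}{- \frac{5462}{\left(-3074 + 5681\right) \frac{1}{20969 + 18656}} + D} = \frac{-37897 + 10}{- \frac{5462}{\left(-3074 + 5681\right) \frac{1}{20969 + 18656}} + \frac{137897333}{1860710120}} = - \frac{37887}{- \frac{5462}{2607 \cdot \frac{1}{39625}} + \frac{137897333}{1860710120}} = - \frac{37887}{- \frac{5462}{\frac{2607}{39625}} + \frac{137897333}{1860710120}} = - \frac{37887}{\left(-5462\right) \frac{39625}{2607} + \frac{137897333}{1860710120}} = - \frac{37887}{- \frac{216431750}{2607} + \frac{137897333}{1860710120}} = - \frac{37887}{- \frac{402716388015962869}{4850871282840}} = \left(-37887\right) \left(- \frac{4850871282840}{402716388015962869}\right) = \frac{183784960292959080}{402716388015962869}$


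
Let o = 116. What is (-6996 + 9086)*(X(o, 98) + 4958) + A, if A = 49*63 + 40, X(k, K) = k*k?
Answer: 38488387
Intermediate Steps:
X(k, K) = k²
A = 3127 (A = 3087 + 40 = 3127)
(-6996 + 9086)*(X(o, 98) + 4958) + A = (-6996 + 9086)*(116² + 4958) + 3127 = 2090*(13456 + 4958) + 3127 = 2090*18414 + 3127 = 38485260 + 3127 = 38488387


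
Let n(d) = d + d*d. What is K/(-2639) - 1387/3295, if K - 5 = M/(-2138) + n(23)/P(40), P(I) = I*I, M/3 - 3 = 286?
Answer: -157210072879/371819793800 ≈ -0.42281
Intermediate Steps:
n(d) = d + d**2
M = 867 (M = 9 + 3*286 = 9 + 858 = 867)
P(I) = I**2
K = 1056061/213800 (K = 5 + (867/(-2138) + (23*(1 + 23))/(40**2)) = 5 + (867*(-1/2138) + (23*24)/1600) = 5 + (-867/2138 + 552*(1/1600)) = 5 + (-867/2138 + 69/200) = 5 - 12939/213800 = 1056061/213800 ≈ 4.9395)
K/(-2639) - 1387/3295 = (1056061/213800)/(-2639) - 1387/3295 = (1056061/213800)*(-1/2639) - 1387*1/3295 = -1056061/564218200 - 1387/3295 = -157210072879/371819793800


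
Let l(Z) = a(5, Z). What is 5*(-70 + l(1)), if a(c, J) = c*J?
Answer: -325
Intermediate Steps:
a(c, J) = J*c
l(Z) = 5*Z (l(Z) = Z*5 = 5*Z)
5*(-70 + l(1)) = 5*(-70 + 5*1) = 5*(-70 + 5) = 5*(-65) = -325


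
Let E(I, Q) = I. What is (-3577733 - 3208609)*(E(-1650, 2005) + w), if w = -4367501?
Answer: 29650552935642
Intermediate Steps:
(-3577733 - 3208609)*(E(-1650, 2005) + w) = (-3577733 - 3208609)*(-1650 - 4367501) = -6786342*(-4369151) = 29650552935642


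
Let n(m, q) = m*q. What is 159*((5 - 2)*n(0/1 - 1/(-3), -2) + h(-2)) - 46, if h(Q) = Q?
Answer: -682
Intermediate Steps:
159*((5 - 2)*n(0/1 - 1/(-3), -2) + h(-2)) - 46 = 159*((5 - 2)*((0/1 - 1/(-3))*(-2)) - 2) - 46 = 159*(3*((0*1 - 1*(-⅓))*(-2)) - 2) - 46 = 159*(3*((0 + ⅓)*(-2)) - 2) - 46 = 159*(3*((⅓)*(-2)) - 2) - 46 = 159*(3*(-⅔) - 2) - 46 = 159*(-2 - 2) - 46 = 159*(-4) - 46 = -636 - 46 = -682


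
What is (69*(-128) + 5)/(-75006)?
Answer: 8827/75006 ≈ 0.11768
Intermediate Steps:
(69*(-128) + 5)/(-75006) = (-8832 + 5)*(-1/75006) = -8827*(-1/75006) = 8827/75006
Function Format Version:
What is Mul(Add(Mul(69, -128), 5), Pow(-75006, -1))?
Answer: Rational(8827, 75006) ≈ 0.11768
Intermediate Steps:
Mul(Add(Mul(69, -128), 5), Pow(-75006, -1)) = Mul(Add(-8832, 5), Rational(-1, 75006)) = Mul(-8827, Rational(-1, 75006)) = Rational(8827, 75006)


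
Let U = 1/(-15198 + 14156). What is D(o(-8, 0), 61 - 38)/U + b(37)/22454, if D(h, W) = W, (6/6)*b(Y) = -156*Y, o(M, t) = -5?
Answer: -269069168/11227 ≈ -23966.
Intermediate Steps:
b(Y) = -156*Y
U = -1/1042 (U = 1/(-1042) = -1/1042 ≈ -0.00095969)
D(o(-8, 0), 61 - 38)/U + b(37)/22454 = (61 - 38)/(-1/1042) - 156*37/22454 = 23*(-1042) - 5772*1/22454 = -23966 - 2886/11227 = -269069168/11227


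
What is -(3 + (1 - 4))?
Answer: 0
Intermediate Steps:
-(3 + (1 - 4)) = -(3 - 3) = -1*0 = 0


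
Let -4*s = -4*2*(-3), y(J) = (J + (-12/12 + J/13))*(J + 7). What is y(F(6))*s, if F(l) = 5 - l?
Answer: 972/13 ≈ 74.769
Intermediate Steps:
y(J) = (-1 + 14*J/13)*(7 + J) (y(J) = (J + (-12*1/12 + J*(1/13)))*(7 + J) = (J + (-1 + J/13))*(7 + J) = (-1 + 14*J/13)*(7 + J))
s = -6 (s = -(-4*2)*(-3)/4 = -(-2)*(-3) = -¼*24 = -6)
y(F(6))*s = (-7 + 14*(5 - 1*6)²/13 + 85*(5 - 1*6)/13)*(-6) = (-7 + 14*(5 - 6)²/13 + 85*(5 - 6)/13)*(-6) = (-7 + (14/13)*(-1)² + (85/13)*(-1))*(-6) = (-7 + (14/13)*1 - 85/13)*(-6) = (-7 + 14/13 - 85/13)*(-6) = -162/13*(-6) = 972/13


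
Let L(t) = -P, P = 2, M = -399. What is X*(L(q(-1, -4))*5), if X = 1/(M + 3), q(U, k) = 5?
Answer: 5/198 ≈ 0.025253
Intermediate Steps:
L(t) = -2 (L(t) = -1*2 = -2)
X = -1/396 (X = 1/(-399 + 3) = 1/(-396) = -1/396 ≈ -0.0025253)
X*(L(q(-1, -4))*5) = -(-1)*5/198 = -1/396*(-10) = 5/198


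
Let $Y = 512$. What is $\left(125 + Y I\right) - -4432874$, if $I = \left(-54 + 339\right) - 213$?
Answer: $4469863$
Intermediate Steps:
$I = 72$ ($I = 285 - 213 = 72$)
$\left(125 + Y I\right) - -4432874 = \left(125 + 512 \cdot 72\right) - -4432874 = \left(125 + 36864\right) + 4432874 = 36989 + 4432874 = 4469863$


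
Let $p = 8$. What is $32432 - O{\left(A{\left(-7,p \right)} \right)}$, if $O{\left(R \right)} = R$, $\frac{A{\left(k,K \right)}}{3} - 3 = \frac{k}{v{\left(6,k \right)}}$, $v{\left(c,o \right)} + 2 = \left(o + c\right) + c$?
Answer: $32430$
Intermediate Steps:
$v{\left(c,o \right)} = -2 + o + 2 c$ ($v{\left(c,o \right)} = -2 + \left(\left(o + c\right) + c\right) = -2 + \left(\left(c + o\right) + c\right) = -2 + \left(o + 2 c\right) = -2 + o + 2 c$)
$A{\left(k,K \right)} = 9 + \frac{3 k}{10 + k}$ ($A{\left(k,K \right)} = 9 + 3 \frac{k}{-2 + k + 2 \cdot 6} = 9 + 3 \frac{k}{-2 + k + 12} = 9 + 3 \frac{k}{10 + k} = 9 + \frac{3 k}{10 + k}$)
$32432 - O{\left(A{\left(-7,p \right)} \right)} = 32432 - \frac{6 \left(15 + 2 \left(-7\right)\right)}{10 - 7} = 32432 - \frac{6 \left(15 - 14\right)}{3} = 32432 - 6 \cdot \frac{1}{3} \cdot 1 = 32432 - 2 = 32430$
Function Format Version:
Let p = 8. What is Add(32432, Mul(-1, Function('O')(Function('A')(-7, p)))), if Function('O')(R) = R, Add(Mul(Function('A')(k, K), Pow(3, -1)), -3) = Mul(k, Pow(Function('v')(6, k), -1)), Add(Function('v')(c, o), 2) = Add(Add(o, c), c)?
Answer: 32430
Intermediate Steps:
Function('v')(c, o) = Add(-2, o, Mul(2, c)) (Function('v')(c, o) = Add(-2, Add(Add(o, c), c)) = Add(-2, Add(Add(c, o), c)) = Add(-2, Add(o, Mul(2, c))) = Add(-2, o, Mul(2, c)))
Function('A')(k, K) = Add(9, Mul(3, k, Pow(Add(10, k), -1))) (Function('A')(k, K) = Add(9, Mul(3, Mul(k, Pow(Add(-2, k, Mul(2, 6)), -1)))) = Add(9, Mul(3, Mul(k, Pow(Add(-2, k, 12), -1)))) = Add(9, Mul(3, Mul(k, Pow(Add(10, k), -1)))) = Add(9, Mul(3, k, Pow(Add(10, k), -1))))
Add(32432, Mul(-1, Function('O')(Function('A')(-7, p)))) = Add(32432, Mul(-1, Mul(6, Pow(Add(10, -7), -1), Add(15, Mul(2, -7))))) = Add(32432, Mul(-1, Mul(6, Pow(3, -1), Add(15, -14)))) = Add(32432, Mul(-1, Mul(6, Rational(1, 3), 1))) = Add(32432, Mul(-1, 2)) = Add(32432, -2) = 32430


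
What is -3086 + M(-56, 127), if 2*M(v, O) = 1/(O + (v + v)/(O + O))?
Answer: -99202429/32146 ≈ -3086.0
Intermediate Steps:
M(v, O) = 1/(2*(O + v/O)) (M(v, O) = 1/(2*(O + (v + v)/(O + O))) = 1/(2*(O + (2*v)/((2*O)))) = 1/(2*(O + (2*v)*(1/(2*O)))) = 1/(2*(O + v/O)))
-3086 + M(-56, 127) = -3086 + (½)*127/(-56 + 127²) = -3086 + (½)*127/(-56 + 16129) = -3086 + (½)*127/16073 = -3086 + (½)*127*(1/16073) = -3086 + 127/32146 = -99202429/32146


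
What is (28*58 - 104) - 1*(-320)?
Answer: 1840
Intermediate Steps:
(28*58 - 104) - 1*(-320) = (1624 - 104) + 320 = 1520 + 320 = 1840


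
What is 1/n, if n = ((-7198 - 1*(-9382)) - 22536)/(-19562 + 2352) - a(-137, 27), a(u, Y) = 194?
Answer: -8605/1659194 ≈ -0.0051863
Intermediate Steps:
n = -1659194/8605 (n = ((-7198 - 1*(-9382)) - 22536)/(-19562 + 2352) - 1*194 = ((-7198 + 9382) - 22536)/(-17210) - 194 = (2184 - 22536)*(-1/17210) - 194 = -20352*(-1/17210) - 194 = 10176/8605 - 194 = -1659194/8605 ≈ -192.82)
1/n = 1/(-1659194/8605) = -8605/1659194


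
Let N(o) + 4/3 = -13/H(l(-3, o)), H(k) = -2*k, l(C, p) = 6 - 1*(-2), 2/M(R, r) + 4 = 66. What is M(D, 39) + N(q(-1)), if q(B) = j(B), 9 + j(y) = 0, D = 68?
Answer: -727/1488 ≈ -0.48858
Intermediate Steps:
M(R, r) = 1/31 (M(R, r) = 2/(-4 + 66) = 2/62 = 2*(1/62) = 1/31)
j(y) = -9 (j(y) = -9 + 0 = -9)
l(C, p) = 8 (l(C, p) = 6 + 2 = 8)
q(B) = -9
N(o) = -25/48 (N(o) = -4/3 - 13/((-2*8)) = -4/3 - 13/(-16) = -4/3 - 13*(-1/16) = -4/3 + 13/16 = -25/48)
M(D, 39) + N(q(-1)) = 1/31 - 25/48 = -727/1488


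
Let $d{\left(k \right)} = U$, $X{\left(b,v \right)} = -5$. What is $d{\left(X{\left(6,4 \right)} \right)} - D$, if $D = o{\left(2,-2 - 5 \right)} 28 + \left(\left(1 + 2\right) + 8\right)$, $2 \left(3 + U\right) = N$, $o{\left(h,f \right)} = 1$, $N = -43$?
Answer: $- \frac{127}{2} \approx -63.5$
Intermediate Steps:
$U = - \frac{49}{2}$ ($U = -3 + \frac{1}{2} \left(-43\right) = -3 - \frac{43}{2} = - \frac{49}{2} \approx -24.5$)
$d{\left(k \right)} = - \frac{49}{2}$
$D = 39$ ($D = 1 \cdot 28 + \left(\left(1 + 2\right) + 8\right) = 28 + \left(3 + 8\right) = 28 + 11 = 39$)
$d{\left(X{\left(6,4 \right)} \right)} - D = - \frac{49}{2} - 39 = - \frac{127}{2}$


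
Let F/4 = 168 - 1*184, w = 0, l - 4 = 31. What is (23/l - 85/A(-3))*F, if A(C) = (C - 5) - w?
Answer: -25272/35 ≈ -722.06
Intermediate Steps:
l = 35 (l = 4 + 31 = 35)
F = -64 (F = 4*(168 - 1*184) = 4*(168 - 184) = 4*(-16) = -64)
A(C) = -5 + C (A(C) = (C - 5) - 1*0 = (-5 + C) + 0 = -5 + C)
(23/l - 85/A(-3))*F = (23/35 - 85/(-5 - 3))*(-64) = (23*(1/35) - 85/(-8))*(-64) = (23/35 - 85*(-⅛))*(-64) = (23/35 + 85/8)*(-64) = (3159/280)*(-64) = -25272/35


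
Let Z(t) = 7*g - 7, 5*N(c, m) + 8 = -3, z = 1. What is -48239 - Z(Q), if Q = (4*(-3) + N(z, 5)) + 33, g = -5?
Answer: -48197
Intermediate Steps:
N(c, m) = -11/5 (N(c, m) = -8/5 + (1/5)*(-3) = -8/5 - 3/5 = -11/5)
Q = 94/5 (Q = (4*(-3) - 11/5) + 33 = (-12 - 11/5) + 33 = -71/5 + 33 = 94/5 ≈ 18.800)
Z(t) = -42 (Z(t) = 7*(-5) - 7 = -35 - 7 = -42)
-48239 - Z(Q) = -48239 - 1*(-42) = -48239 + 42 = -48197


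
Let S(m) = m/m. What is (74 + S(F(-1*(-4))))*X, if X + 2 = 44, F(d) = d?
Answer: 3150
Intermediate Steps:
X = 42 (X = -2 + 44 = 42)
S(m) = 1
(74 + S(F(-1*(-4))))*X = (74 + 1)*42 = 75*42 = 3150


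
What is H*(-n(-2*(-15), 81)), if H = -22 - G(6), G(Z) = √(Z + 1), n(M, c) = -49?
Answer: -1078 - 49*√7 ≈ -1207.6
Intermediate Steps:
G(Z) = √(1 + Z)
H = -22 - √7 (H = -22 - √(1 + 6) = -22 - √7 ≈ -24.646)
H*(-n(-2*(-15), 81)) = (-22 - √7)*(-1*(-49)) = (-22 - √7)*49 = -1078 - 49*√7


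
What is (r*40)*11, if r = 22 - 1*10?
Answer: 5280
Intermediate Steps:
r = 12 (r = 22 - 10 = 12)
(r*40)*11 = (12*40)*11 = 480*11 = 5280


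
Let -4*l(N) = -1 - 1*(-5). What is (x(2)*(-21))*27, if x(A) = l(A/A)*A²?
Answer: 2268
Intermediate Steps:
l(N) = -1 (l(N) = -(-1 - 1*(-5))/4 = -(-1 + 5)/4 = -¼*4 = -1)
x(A) = -A²
(x(2)*(-21))*27 = (-1*2²*(-21))*27 = (-1*4*(-21))*27 = -4*(-21)*27 = 84*27 = 2268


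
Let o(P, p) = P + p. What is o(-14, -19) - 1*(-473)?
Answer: 440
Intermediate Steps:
o(-14, -19) - 1*(-473) = (-14 - 19) - 1*(-473) = -33 + 473 = 440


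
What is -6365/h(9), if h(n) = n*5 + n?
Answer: -6365/54 ≈ -117.87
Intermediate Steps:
h(n) = 6*n (h(n) = 5*n + n = 6*n)
-6365/h(9) = -6365/(6*9) = -6365/54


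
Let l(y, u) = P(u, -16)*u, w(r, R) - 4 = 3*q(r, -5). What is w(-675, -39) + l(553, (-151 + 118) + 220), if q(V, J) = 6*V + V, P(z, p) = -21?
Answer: -18098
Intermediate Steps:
q(V, J) = 7*V
w(r, R) = 4 + 21*r (w(r, R) = 4 + 3*(7*r) = 4 + 21*r)
l(y, u) = -21*u
w(-675, -39) + l(553, (-151 + 118) + 220) = (4 + 21*(-675)) - 21*((-151 + 118) + 220) = (4 - 14175) - 21*(-33 + 220) = -14171 - 21*187 = -14171 - 3927 = -18098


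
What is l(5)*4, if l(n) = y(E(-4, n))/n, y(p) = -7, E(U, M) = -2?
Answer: -28/5 ≈ -5.6000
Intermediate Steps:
l(n) = -7/n
l(5)*4 = -7/5*4 = -28/5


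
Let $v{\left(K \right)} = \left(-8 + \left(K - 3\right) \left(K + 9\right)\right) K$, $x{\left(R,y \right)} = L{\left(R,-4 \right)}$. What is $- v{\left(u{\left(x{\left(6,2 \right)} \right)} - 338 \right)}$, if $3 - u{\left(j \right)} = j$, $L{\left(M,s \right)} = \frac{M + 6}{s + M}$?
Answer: $38942200$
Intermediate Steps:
$L{\left(M,s \right)} = \frac{6 + M}{M + s}$
$x{\left(R,y \right)} = \frac{6 + R}{-4 + R}$ ($x{\left(R,y \right)} = \frac{6 + R}{R - 4} = \frac{6 + R}{-4 + R}$)
$u{\left(j \right)} = 3 - j$
$v{\left(K \right)} = K \left(-8 + \left(-3 + K\right) \left(9 + K\right)\right)$ ($v{\left(K \right)} = \left(-8 + \left(-3 + K\right) \left(9 + K\right)\right) K = K \left(-8 + \left(-3 + K\right) \left(9 + K\right)\right)$)
$- v{\left(u{\left(x{\left(6,2 \right)} \right)} - 338 \right)} = - \left(\left(3 - \frac{6 + 6}{-4 + 6}\right) - 338\right) \left(-35 + \left(\left(3 - \frac{6 + 6}{-4 + 6}\right) - 338\right)^{2} + 6 \left(\left(3 - \frac{6 + 6}{-4 + 6}\right) - 338\right)\right) = - \left(\left(3 - \frac{1}{2} \cdot 12\right) - 338\right) \left(-35 + \left(\left(3 - \frac{1}{2} \cdot 12\right) - 338\right)^{2} + 6 \left(\left(3 - \frac{1}{2} \cdot 12\right) - 338\right)\right) = - \left(\left(3 - 6\right) - 338\right) \left(-35 + \left(\left(3 - 6\right) - 338\right)^{2} + 6 \left(\left(3 - 6\right) - 338\right)\right) = - \left(-3 - 338\right) \left(-35 + \left(-3 - 338\right)^{2} + 6 \left(-3 - 338\right)\right) = - \left(-341\right) \left(-35 + \left(-341\right)^{2} + 6 \left(-341\right)\right) = - \left(-341\right) \left(-35 + 116281 - 2046\right) = - \left(-341\right) 114200 = \left(-1\right) \left(-38942200\right) = 38942200$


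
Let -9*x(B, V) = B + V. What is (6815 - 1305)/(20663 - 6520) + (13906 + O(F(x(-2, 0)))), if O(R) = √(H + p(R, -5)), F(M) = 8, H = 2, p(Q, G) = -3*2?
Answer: 196678068/14143 + 2*I ≈ 13906.0 + 2.0*I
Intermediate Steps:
x(B, V) = -B/9 - V/9 (x(B, V) = -(B + V)/9 = -B/9 - V/9)
p(Q, G) = -6
O(R) = 2*I (O(R) = √(2 - 6) = √(-4) = 2*I)
(6815 - 1305)/(20663 - 6520) + (13906 + O(F(x(-2, 0)))) = (6815 - 1305)/(20663 - 6520) + (13906 + 2*I) = 5510/14143 + (13906 + 2*I) = 196678068/14143 + 2*I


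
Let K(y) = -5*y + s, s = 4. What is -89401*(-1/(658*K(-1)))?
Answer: 89401/5922 ≈ 15.096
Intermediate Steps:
K(y) = 4 - 5*y (K(y) = -5*y + 4 = 4 - 5*y)
-89401*(-1/(658*K(-1))) = -89401*(-1/(658*(4 - 5*(-1)))) = -89401*(-1/(658*(4 + 5))) = -89401/((-658*9)) = -89401/(-5922) = -89401*(-1/5922) = 89401/5922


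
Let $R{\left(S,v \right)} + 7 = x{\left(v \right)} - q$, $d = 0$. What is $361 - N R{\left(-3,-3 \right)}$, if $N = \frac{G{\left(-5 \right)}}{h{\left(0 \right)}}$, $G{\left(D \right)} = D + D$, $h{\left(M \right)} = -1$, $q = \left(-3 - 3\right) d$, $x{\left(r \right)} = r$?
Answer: $461$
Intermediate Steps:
$q = 0$ ($q = \left(-3 - 3\right) 0 = \left(-6\right) 0 = 0$)
$G{\left(D \right)} = 2 D$
$R{\left(S,v \right)} = -7 + v$ ($R{\left(S,v \right)} = -7 + \left(v - 0\right) = -7 + \left(v + 0\right) = -7 + v$)
$N = 10$ ($N = \frac{2 \left(-5\right)}{-1} = \left(-10\right) \left(-1\right) = 10$)
$361 - N R{\left(-3,-3 \right)} = 361 - 10 \left(-7 - 3\right) = 361 - 10 \left(-10\right) = 361 - -100 = 361 + 100 = 461$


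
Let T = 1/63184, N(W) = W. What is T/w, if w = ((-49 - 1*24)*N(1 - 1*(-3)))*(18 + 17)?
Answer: -1/645740480 ≈ -1.5486e-9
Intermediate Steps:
T = 1/63184 ≈ 1.5827e-5
w = -10220 (w = ((-49 - 1*24)*(1 - 1*(-3)))*(18 + 17) = ((-49 - 24)*(1 + 3))*35 = -73*4*35 = -292*35 = -10220)
T/w = (1/63184)/(-10220) = (1/63184)*(-1/10220) = -1/645740480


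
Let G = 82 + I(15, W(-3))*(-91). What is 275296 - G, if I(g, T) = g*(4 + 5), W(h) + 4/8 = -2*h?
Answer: 287499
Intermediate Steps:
W(h) = -½ - 2*h
I(g, T) = 9*g (I(g, T) = g*9 = 9*g)
G = -12203 (G = 82 + (9*15)*(-91) = 82 + 135*(-91) = 82 - 12285 = -12203)
275296 - G = 275296 - 1*(-12203) = 275296 + 12203 = 287499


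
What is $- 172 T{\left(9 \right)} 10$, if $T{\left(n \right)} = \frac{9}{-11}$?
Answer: $\frac{15480}{11} \approx 1407.3$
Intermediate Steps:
$T{\left(n \right)} = - \frac{9}{11}$ ($T{\left(n \right)} = 9 \left(- \frac{1}{11}\right) = - \frac{9}{11}$)
$- 172 T{\left(9 \right)} 10 = \left(-172\right) \left(- \frac{9}{11}\right) 10 = \frac{1548}{11} \cdot 10 = \frac{15480}{11}$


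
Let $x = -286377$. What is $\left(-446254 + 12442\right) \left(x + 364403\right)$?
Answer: $-33848615112$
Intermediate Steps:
$\left(-446254 + 12442\right) \left(x + 364403\right) = \left(-446254 + 12442\right) \left(-286377 + 364403\right) = \left(-433812\right) 78026 = -33848615112$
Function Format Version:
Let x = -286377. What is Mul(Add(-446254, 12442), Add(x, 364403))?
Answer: -33848615112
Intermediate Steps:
Mul(Add(-446254, 12442), Add(x, 364403)) = Mul(Add(-446254, 12442), Add(-286377, 364403)) = Mul(-433812, 78026) = -33848615112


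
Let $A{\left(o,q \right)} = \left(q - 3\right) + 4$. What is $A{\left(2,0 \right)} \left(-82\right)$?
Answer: $-82$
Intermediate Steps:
$A{\left(o,q \right)} = 1 + q$ ($A{\left(o,q \right)} = \left(-3 + q\right) + 4 = 1 + q$)
$A{\left(2,0 \right)} \left(-82\right) = \left(1 + 0\right) \left(-82\right) = 1 \left(-82\right) = -82$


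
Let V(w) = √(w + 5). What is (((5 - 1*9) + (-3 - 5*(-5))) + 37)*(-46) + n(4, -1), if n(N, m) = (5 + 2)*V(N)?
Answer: -2509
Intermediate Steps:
V(w) = √(5 + w)
n(N, m) = 7*√(5 + N) (n(N, m) = (5 + 2)*√(5 + N) = 7*√(5 + N))
(((5 - 1*9) + (-3 - 5*(-5))) + 37)*(-46) + n(4, -1) = (((5 - 1*9) + (-3 - 5*(-5))) + 37)*(-46) + 7*√(5 + 4) = (((5 - 9) + (-3 + 25)) + 37)*(-46) + 7*√9 = ((-4 + 22) + 37)*(-46) + 7*3 = (18 + 37)*(-46) + 21 = 55*(-46) + 21 = -2530 + 21 = -2509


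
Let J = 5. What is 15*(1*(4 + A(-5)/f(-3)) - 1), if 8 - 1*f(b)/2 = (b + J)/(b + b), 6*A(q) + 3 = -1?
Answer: 222/5 ≈ 44.400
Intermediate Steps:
A(q) = -2/3 (A(q) = -1/2 + (1/6)*(-1) = -1/2 - 1/6 = -2/3)
f(b) = 16 - (5 + b)/b (f(b) = 16 - 2*(b + 5)/(b + b) = 16 - 2*(5 + b)/(2*b) = 16 - 2*(5 + b)*1/(2*b) = 16 - (5 + b)/b)
15*(1*(4 + A(-5)/f(-3)) - 1) = 15*(1*(4 - 2/(3*(15 - 5/(-3)))) - 1) = 15*(1*(4 - 2/(3*(15 - 5*(-1/3)))) - 1) = 15*(1*(4 - 2/(3*(15 + 5/3))) - 1) = 15*(1*(4 - 2/(3*50/3)) - 1) = 15*(1*(4 - 2/3*3/50) - 1) = 15*(1*(4 - 1/25) - 1) = 15*(1*(99/25) - 1) = 15*(99/25 - 1) = 15*(74/25) = 222/5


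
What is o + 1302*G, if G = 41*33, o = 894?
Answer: 1762500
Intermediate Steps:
G = 1353
o + 1302*G = 894 + 1302*1353 = 894 + 1761606 = 1762500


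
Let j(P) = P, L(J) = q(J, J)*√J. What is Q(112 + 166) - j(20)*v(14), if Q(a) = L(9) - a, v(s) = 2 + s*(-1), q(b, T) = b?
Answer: -11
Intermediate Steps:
L(J) = J^(3/2) (L(J) = J*√J = J^(3/2))
v(s) = 2 - s
Q(a) = 27 - a (Q(a) = 9^(3/2) - a = 27 - a)
Q(112 + 166) - j(20)*v(14) = (27 - (112 + 166)) - 20*(2 - 1*14) = (27 - 1*278) - 20*(2 - 14) = (27 - 278) - 20*(-12) = -251 - 1*(-240) = -251 + 240 = -11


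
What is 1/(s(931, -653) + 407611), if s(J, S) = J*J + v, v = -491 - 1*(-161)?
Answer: 1/1274042 ≈ 7.8490e-7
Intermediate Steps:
v = -330 (v = -491 + 161 = -330)
s(J, S) = -330 + J**2 (s(J, S) = J*J - 330 = J**2 - 330 = -330 + J**2)
1/(s(931, -653) + 407611) = 1/((-330 + 931**2) + 407611) = 1/((-330 + 866761) + 407611) = 1/(866431 + 407611) = 1/1274042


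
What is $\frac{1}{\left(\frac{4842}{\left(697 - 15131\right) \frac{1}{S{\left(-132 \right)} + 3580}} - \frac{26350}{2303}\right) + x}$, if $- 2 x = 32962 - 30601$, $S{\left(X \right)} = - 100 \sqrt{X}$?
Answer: $- \frac{53961785039814218}{132473905033632960169} - \frac{1512980315229600 i \sqrt{33}}{132473905033632960169} \approx -0.00040734 - 6.5608 \cdot 10^{-5} i$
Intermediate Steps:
$x = - \frac{2361}{2}$ ($x = - \frac{32962 - 30601}{2} = \left(- \frac{1}{2}\right) 2361 = - \frac{2361}{2} \approx -1180.5$)
$\frac{1}{\left(\frac{4842}{\left(697 - 15131\right) \frac{1}{S{\left(-132 \right)} + 3580}} - \frac{26350}{2303}\right) + x} = \frac{1}{\left(\frac{4842}{\left(697 - 15131\right) \frac{1}{- 100 \sqrt{-132} + 3580}} - \frac{26350}{2303}\right) - \frac{2361}{2}} = \frac{1}{\left(\frac{4842}{\left(-14434\right) \frac{1}{- 100 \cdot 2 i \sqrt{33} + 3580}} - \frac{26350}{2303}\right) - \frac{2361}{2}} = \frac{1}{\left(\frac{4842}{\left(-14434\right) \frac{1}{- 200 i \sqrt{33} + 3580}} - \frac{26350}{2303}\right) - \frac{2361}{2}} = \frac{1}{\left(\frac{4842}{\left(-14434\right) \frac{1}{3580 - 200 i \sqrt{33}}} - \frac{26350}{2303}\right) - \frac{2361}{2}} = \frac{1}{\left(4842 \left(- \frac{1790}{7217} + \frac{100 i \sqrt{33}}{7217}\right) - \frac{26350}{2303}\right) - \frac{2361}{2}} = \frac{1}{\left(\left(- \frac{8667180}{7217} + \frac{484200 i \sqrt{33}}{7217}\right) - \frac{26350}{2303}\right) - \frac{2361}{2}} = \frac{1}{\left(- \frac{2878669070}{2374393} + \frac{484200 i \sqrt{33}}{7217}\right) - \frac{2361}{2}} = \frac{1}{- \frac{11363280013}{4748786} + \frac{484200 i \sqrt{33}}{7217}}$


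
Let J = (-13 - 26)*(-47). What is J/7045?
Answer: 1833/7045 ≈ 0.26018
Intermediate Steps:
J = 1833 (J = -39*(-47) = 1833)
J/7045 = 1833/7045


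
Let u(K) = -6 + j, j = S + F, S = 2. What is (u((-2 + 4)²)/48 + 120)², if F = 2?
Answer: 8288641/576 ≈ 14390.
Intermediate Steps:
j = 4 (j = 2 + 2 = 4)
u(K) = -2 (u(K) = -6 + 4 = -2)
(u((-2 + 4)²)/48 + 120)² = (-2/48 + 120)² = (-2*1/48 + 120)² = (-1/24 + 120)² = (2879/24)² = 8288641/576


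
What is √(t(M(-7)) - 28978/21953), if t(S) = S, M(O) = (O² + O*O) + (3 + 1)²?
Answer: 8*√848505403/21953 ≈ 10.615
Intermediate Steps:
M(O) = 16 + 2*O² (M(O) = (O² + O²) + 4² = 2*O² + 16 = 16 + 2*O²)
√(t(M(-7)) - 28978/21953) = √((16 + 2*(-7)²) - 28978/21953) = √((16 + 2*49) - 28978*1/21953) = √((16 + 98) - 28978/21953) = √(114 - 28978/21953) = √(2473664/21953) = 8*√848505403/21953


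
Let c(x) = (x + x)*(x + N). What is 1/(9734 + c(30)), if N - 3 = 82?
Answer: 1/16634 ≈ 6.0118e-5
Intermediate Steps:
N = 85 (N = 3 + 82 = 85)
c(x) = 2*x*(85 + x) (c(x) = (x + x)*(x + 85) = (2*x)*(85 + x) = 2*x*(85 + x))
1/(9734 + c(30)) = 1/(9734 + 2*30*(85 + 30)) = 1/(9734 + 2*30*115) = 1/(9734 + 6900) = 1/16634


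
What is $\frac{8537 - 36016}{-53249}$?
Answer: $\frac{27479}{53249} \approx 0.51605$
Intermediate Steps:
$\frac{8537 - 36016}{-53249} = \left(-27479\right) \left(- \frac{1}{53249}\right) = \frac{27479}{53249}$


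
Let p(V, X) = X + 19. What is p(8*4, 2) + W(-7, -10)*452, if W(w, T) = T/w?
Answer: 4667/7 ≈ 666.71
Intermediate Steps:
p(V, X) = 19 + X
p(8*4, 2) + W(-7, -10)*452 = (19 + 2) - 10/(-7)*452 = 21 - 10*(-1/7)*452 = 21 + (10/7)*452 = 21 + 4520/7 = 4667/7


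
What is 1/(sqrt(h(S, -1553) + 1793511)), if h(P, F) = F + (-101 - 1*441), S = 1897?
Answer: sqrt(447854)/895708 ≈ 0.00074714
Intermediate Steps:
h(P, F) = -542 + F (h(P, F) = F + (-101 - 441) = F - 542 = -542 + F)
1/(sqrt(h(S, -1553) + 1793511)) = 1/(sqrt((-542 - 1553) + 1793511)) = 1/(sqrt(-2095 + 1793511)) = 1/(sqrt(1791416)) = 1/(2*sqrt(447854)) = sqrt(447854)/895708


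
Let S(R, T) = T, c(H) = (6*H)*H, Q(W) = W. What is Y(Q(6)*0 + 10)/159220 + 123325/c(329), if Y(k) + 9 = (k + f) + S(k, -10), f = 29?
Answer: 982439771/5170239606 ≈ 0.19002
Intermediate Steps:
c(H) = 6*H²
Y(k) = 10 + k (Y(k) = -9 + ((k + 29) - 10) = -9 + ((29 + k) - 10) = -9 + (19 + k) = 10 + k)
Y(Q(6)*0 + 10)/159220 + 123325/c(329) = (10 + (6*0 + 10))/159220 + 123325/((6*329²)) = (10 + (0 + 10))*(1/159220) + 123325/((6*108241)) = (10 + 10)*(1/159220) + 123325/649446 = 20*(1/159220) + 123325*(1/649446) = 1/7961 + 123325/649446 = 982439771/5170239606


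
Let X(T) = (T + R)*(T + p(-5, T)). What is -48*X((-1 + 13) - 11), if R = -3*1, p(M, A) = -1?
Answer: 0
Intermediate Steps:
R = -3
X(T) = (-1 + T)*(-3 + T) (X(T) = (T - 3)*(T - 1) = (-3 + T)*(-1 + T) = (-1 + T)*(-3 + T))
-48*X((-1 + 13) - 11) = -48*(3 + ((-1 + 13) - 11)² - 4*((-1 + 13) - 11)) = -48*(3 + (12 - 11)² - 4*(12 - 11)) = -48*(3 + 1² - 4*1) = -48*(3 + 1 - 4) = -48*0 = 0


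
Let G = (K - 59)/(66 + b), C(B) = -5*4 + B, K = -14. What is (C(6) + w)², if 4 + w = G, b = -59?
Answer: 39601/49 ≈ 808.18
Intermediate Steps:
C(B) = -20 + B
G = -73/7 (G = (-14 - 59)/(66 - 59) = -73/7 ≈ -10.429)
w = -101/7 (w = -4 - 73/7 = -101/7 ≈ -14.429)
(C(6) + w)² = ((-20 + 6) - 101/7)² = (-14 - 101/7)² = (-199/7)² = 39601/49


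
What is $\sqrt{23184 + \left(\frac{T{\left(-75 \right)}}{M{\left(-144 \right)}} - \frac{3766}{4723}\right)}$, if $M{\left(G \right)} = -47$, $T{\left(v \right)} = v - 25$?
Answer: $\frac{\sqrt{1142470234690762}}{221981} \approx 152.27$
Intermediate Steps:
$T{\left(v \right)} = -25 + v$ ($T{\left(v \right)} = v - 25 = -25 + v$)
$\sqrt{23184 + \left(\frac{T{\left(-75 \right)}}{M{\left(-144 \right)}} - \frac{3766}{4723}\right)} = \sqrt{23184 - \left(\frac{3766}{4723} - \frac{-25 - 75}{-47}\right)} = \sqrt{23184 - - \frac{295298}{221981}} = \sqrt{23184 + \left(\frac{100}{47} - \frac{3766}{4723}\right)} = \sqrt{23184 + \frac{295298}{221981}} = \sqrt{\frac{5146702802}{221981}} = \frac{\sqrt{1142470234690762}}{221981}$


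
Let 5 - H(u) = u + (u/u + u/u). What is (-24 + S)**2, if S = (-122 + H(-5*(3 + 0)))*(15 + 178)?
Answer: 403849216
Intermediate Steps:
H(u) = 3 - u (H(u) = 5 - (u + (u/u + u/u)) = 5 - (u + (1 + 1)) = 5 - (u + 2) = 5 - (2 + u) = 5 + (-2 - u) = 3 - u)
S = -20072 (S = (-122 + (3 - (-5)*(3 + 0)))*(15 + 178) = (-122 + (3 - (-5)*3))*193 = (-122 + (3 - 1*(-15)))*193 = (-122 + (3 + 15))*193 = (-122 + 18)*193 = -104*193 = -20072)
(-24 + S)**2 = (-24 - 20072)**2 = (-20096)**2 = 403849216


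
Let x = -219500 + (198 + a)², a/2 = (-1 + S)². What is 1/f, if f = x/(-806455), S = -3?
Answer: 161291/33320 ≈ 4.8407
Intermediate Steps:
a = 32 (a = 2*(-1 - 3)² = 2*(-4)² = 2*16 = 32)
x = -166600 (x = -219500 + (198 + 32)² = -219500 + 230² = -219500 + 52900 = -166600)
f = 33320/161291 (f = -166600/(-806455) = -166600*(-1/806455) = 33320/161291 ≈ 0.20658)
1/f = 1/(33320/161291) = 161291/33320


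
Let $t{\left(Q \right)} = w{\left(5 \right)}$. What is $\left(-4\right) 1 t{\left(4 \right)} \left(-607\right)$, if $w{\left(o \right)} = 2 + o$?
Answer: $16996$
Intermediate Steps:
$t{\left(Q \right)} = 7$ ($t{\left(Q \right)} = 2 + 5 = 7$)
$\left(-4\right) 1 t{\left(4 \right)} \left(-607\right) = \left(-4\right) 1 \cdot 7 \left(-607\right) = \left(-4\right) 7 \left(-607\right) = \left(-28\right) \left(-607\right) = 16996$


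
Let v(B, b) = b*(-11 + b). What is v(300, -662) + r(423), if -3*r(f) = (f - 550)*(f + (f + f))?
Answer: 499247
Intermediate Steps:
r(f) = -f*(-550 + f) (r(f) = -(f - 550)*(f + (f + f))/3 = -(-550 + f)*(f + 2*f)/3 = -(-550 + f)*3*f/3 = -f*(-550 + f))
v(300, -662) + r(423) = -662*(-11 - 662) + 423*(550 - 1*423) = -662*(-673) + 423*(550 - 423) = 445526 + 423*127 = 445526 + 53721 = 499247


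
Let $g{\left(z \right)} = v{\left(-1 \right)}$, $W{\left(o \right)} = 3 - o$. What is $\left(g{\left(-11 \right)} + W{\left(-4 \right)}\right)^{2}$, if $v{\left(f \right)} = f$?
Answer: $36$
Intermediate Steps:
$g{\left(z \right)} = -1$
$\left(g{\left(-11 \right)} + W{\left(-4 \right)}\right)^{2} = \left(-1 + \left(3 - -4\right)\right)^{2} = \left(-1 + \left(3 + 4\right)\right)^{2} = \left(-1 + 7\right)^{2} = 6^{2} = 36$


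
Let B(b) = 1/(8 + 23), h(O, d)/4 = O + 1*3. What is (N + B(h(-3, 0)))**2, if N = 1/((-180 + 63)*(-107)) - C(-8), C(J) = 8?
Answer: 9561465834244/150613071921 ≈ 63.484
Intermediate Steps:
h(O, d) = 12 + 4*O (h(O, d) = 4*(O + 1*3) = 4*(O + 3) = 4*(3 + O) = 12 + 4*O)
N = -100151/12519 (N = 1/((-180 + 63)*(-107)) - 1*8 = -1/107/(-117) - 8 = -1/117*(-1/107) - 8 = 1/12519 - 8 = -100151/12519 ≈ -7.9999)
B(b) = 1/31
(N + B(h(-3, 0)))**2 = (-100151/12519 + 1/31)**2 = (-3092162/388089)**2 = 9561465834244/150613071921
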